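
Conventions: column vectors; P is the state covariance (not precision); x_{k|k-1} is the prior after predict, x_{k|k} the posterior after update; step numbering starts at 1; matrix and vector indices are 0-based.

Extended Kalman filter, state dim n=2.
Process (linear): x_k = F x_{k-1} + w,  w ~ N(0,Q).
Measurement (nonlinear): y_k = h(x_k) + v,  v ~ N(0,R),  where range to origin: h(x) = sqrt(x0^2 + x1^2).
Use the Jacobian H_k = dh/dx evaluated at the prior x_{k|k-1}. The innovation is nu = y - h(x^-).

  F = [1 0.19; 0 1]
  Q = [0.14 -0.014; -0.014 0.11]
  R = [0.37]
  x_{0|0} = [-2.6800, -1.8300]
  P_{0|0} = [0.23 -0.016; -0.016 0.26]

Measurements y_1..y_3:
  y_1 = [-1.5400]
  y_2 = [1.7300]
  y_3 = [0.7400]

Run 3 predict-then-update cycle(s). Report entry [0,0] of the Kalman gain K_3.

step 1: x^-=[-3.0277, -1.8300]  P^-=[0.3733 0.0194; 0.0194 0.3700]  H_jac=[-0.8558 -0.5173]  S=[0.7596]  K=[-0.4338; -0.2738]  nu=[-5.0778]  x^+=[-0.8249, -0.4396]  P^+=[0.2304 -0.0708; -0.0708 0.3130]
step 2: x^-=[-0.9085, -0.4396]  P^-=[0.3547 -0.0254; -0.0254 0.4230]  H_jac=[-0.9002 -0.4356]  S=[0.7178]  K=[-0.4295; -0.2249]  nu=[0.7208]  x^+=[-1.2180, -0.6017]  P^+=[0.2223 -0.0947; -0.0947 0.3867]
step 3: x^-=[-1.3323, -0.6017]  P^-=[0.3403 -0.0352; -0.0352 0.4967]  H_jac=[-0.9114 -0.4116]  S=[0.7104]  K=[-0.4162; -0.2426]  nu=[-0.7219]  x^+=[-1.0319, -0.4266]  P^+=[0.2173 -0.1069; -0.1069 0.4549]

K[0,0] = -0.4162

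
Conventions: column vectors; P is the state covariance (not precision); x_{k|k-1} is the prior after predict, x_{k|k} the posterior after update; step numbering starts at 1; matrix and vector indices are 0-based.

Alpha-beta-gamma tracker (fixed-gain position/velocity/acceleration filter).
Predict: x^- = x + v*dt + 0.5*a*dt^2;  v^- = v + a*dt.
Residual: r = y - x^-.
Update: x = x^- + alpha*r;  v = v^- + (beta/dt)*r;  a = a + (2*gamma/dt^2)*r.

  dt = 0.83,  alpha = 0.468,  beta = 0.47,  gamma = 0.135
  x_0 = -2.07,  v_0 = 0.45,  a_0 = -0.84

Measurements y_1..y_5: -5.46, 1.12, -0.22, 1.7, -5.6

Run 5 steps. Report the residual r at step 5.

resid = -10.5737

step 1: x_pred=-1.9858  r=-3.4742  x^+=-3.6117  v^+=-2.2145  a^+=-2.2016
step 2: x_pred=-6.2081  r=7.3281  x^+=-2.7786  v^+=0.1078  a^+=0.6705
step 3: x_pred=-2.4581  r=2.2381  x^+=-1.4107  v^+=1.9317  a^+=1.5477
step 4: x_pred=0.7257  r=0.9743  x^+=1.1817  v^+=3.7680  a^+=1.9295
step 5: x_pred=4.9737  r=-10.5737  x^+=0.0252  v^+=-0.6181  a^+=-2.2146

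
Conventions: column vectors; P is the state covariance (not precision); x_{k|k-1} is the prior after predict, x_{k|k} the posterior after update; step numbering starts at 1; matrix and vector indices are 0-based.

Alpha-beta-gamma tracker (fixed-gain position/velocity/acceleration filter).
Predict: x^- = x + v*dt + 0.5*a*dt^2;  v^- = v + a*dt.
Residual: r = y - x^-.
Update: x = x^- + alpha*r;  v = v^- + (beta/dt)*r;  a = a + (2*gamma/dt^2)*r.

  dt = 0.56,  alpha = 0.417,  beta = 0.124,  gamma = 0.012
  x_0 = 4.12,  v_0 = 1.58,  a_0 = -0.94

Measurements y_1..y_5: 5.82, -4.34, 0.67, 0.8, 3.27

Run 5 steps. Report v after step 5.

v_post = -2.5219

step 1: x_pred=4.8574  r=0.9626  x^+=5.2588  v^+=1.2667  a^+=-0.8663
step 2: x_pred=5.8323  r=-10.1723  x^+=1.5905  v^+=-1.4708  a^+=-1.6448
step 3: x_pred=0.5089  r=0.1611  x^+=0.5761  v^+=-2.3563  a^+=-1.6325
step 4: x_pred=-0.9994  r=1.7994  x^+=-0.2491  v^+=-2.8720  a^+=-1.4948
step 5: x_pred=-2.0918  r=5.3618  x^+=0.1441  v^+=-2.5219  a^+=-1.0844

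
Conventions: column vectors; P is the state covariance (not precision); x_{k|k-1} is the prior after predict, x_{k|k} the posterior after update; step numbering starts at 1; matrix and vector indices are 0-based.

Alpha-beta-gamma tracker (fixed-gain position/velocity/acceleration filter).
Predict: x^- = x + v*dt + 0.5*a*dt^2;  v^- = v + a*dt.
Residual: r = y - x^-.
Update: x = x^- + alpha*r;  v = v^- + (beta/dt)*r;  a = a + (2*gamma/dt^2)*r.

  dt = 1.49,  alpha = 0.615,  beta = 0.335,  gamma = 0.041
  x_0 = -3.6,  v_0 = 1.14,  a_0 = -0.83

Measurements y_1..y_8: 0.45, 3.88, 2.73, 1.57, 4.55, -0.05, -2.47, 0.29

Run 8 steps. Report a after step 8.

a_post = -0.1791

step 1: x_pred=-2.8227  r=3.2727  x^+=-0.8100  v^+=0.6391  a^+=-0.7091
step 2: x_pred=-0.6449  r=4.5249  x^+=2.1379  v^+=0.5999  a^+=-0.5420
step 3: x_pred=2.4301  r=0.2999  x^+=2.6145  v^+=-0.1403  a^+=-0.5309
step 4: x_pred=1.8162  r=-0.2462  x^+=1.6648  v^+=-0.9867  a^+=-0.5400
step 5: x_pred=-0.4048  r=4.9548  x^+=2.6424  v^+=-0.6773  a^+=-0.3570
step 6: x_pred=1.2369  r=-1.2869  x^+=0.4455  v^+=-1.4986  a^+=-0.4045
step 7: x_pred=-2.2365  r=-0.2335  x^+=-2.3801  v^+=-2.1538  a^+=-0.4132
step 8: x_pred=-6.0479  r=6.3379  x^+=-2.1501  v^+=-1.3445  a^+=-0.1791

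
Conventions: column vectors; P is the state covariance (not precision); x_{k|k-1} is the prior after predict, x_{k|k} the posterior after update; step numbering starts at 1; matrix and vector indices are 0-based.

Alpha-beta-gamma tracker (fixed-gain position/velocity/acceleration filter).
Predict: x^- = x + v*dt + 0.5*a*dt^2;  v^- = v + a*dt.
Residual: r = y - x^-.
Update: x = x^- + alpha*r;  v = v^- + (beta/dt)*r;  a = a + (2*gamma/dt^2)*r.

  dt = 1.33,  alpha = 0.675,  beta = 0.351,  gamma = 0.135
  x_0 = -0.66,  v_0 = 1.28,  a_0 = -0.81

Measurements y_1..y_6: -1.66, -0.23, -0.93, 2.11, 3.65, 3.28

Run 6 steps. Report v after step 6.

step 1: x_pred=0.3260  r=-1.9860  x^+=-1.0146  v^+=-0.3214  a^+=-1.1131
step 2: x_pred=-2.4266  r=2.1966  x^+=-0.9439  v^+=-1.2222  a^+=-0.7779
step 3: x_pred=-3.2574  r=2.3274  x^+=-1.6864  v^+=-1.6425  a^+=-0.4226
step 4: x_pred=-4.2448  r=6.3548  x^+=0.0447  v^+=-0.5275  a^+=0.5474
step 5: x_pred=-0.1728  r=3.8228  x^+=2.4076  v^+=1.2093  a^+=1.1309
step 6: x_pred=5.0162  r=-1.7362  x^+=3.8443  v^+=2.2552  a^+=0.8659

v_post = 2.2552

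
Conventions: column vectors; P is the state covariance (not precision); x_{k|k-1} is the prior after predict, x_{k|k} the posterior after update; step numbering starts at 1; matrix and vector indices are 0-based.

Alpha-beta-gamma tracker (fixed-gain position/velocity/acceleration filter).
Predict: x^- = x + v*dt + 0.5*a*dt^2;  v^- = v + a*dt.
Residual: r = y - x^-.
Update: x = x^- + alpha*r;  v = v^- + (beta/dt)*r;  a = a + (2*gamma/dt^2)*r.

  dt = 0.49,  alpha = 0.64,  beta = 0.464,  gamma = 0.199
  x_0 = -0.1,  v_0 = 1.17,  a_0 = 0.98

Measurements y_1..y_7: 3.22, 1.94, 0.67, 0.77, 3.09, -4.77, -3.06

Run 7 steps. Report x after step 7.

x_post = -4.6742

step 1: x_pred=0.5909  r=2.6291  x^+=2.2735  v^+=4.1398  a^+=5.3380
step 2: x_pred=4.9428  r=-3.0028  x^+=3.0210  v^+=3.9119  a^+=0.3604
step 3: x_pred=4.9811  r=-4.3111  x^+=2.2220  v^+=0.0061  a^+=-6.7859
step 4: x_pred=1.4103  r=-0.6403  x^+=1.0005  v^+=-3.9254  a^+=-7.8474
step 5: x_pred=-1.8650  r=4.9550  x^+=1.3062  v^+=-3.0785  a^+=0.3662
step 6: x_pred=-0.1583  r=-4.6117  x^+=-3.1098  v^+=-7.2661  a^+=-7.2783
step 7: x_pred=-7.5439  r=4.4839  x^+=-4.6742  v^+=-6.5864  a^+=0.1544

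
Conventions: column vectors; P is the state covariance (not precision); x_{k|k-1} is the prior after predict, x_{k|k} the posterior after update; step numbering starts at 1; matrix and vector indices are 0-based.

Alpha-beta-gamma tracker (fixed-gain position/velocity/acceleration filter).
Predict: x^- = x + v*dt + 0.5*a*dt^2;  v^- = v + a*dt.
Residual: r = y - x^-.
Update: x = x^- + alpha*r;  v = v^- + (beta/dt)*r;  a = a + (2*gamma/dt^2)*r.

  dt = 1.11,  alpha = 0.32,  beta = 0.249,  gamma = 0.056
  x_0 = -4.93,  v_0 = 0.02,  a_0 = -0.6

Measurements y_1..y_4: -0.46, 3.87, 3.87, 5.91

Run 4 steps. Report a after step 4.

a_post = 0.7234

step 1: x_pred=-5.2774  r=4.8174  x^+=-3.7359  v^+=0.4347  a^+=-0.1621
step 2: x_pred=-3.3532  r=7.2232  x^+=-1.0418  v^+=1.8751  a^+=0.4945
step 3: x_pred=1.3442  r=2.5258  x^+=2.1525  v^+=2.9906  a^+=0.7241
step 4: x_pred=5.9181  r=-0.0081  x^+=5.9155  v^+=3.7925  a^+=0.7234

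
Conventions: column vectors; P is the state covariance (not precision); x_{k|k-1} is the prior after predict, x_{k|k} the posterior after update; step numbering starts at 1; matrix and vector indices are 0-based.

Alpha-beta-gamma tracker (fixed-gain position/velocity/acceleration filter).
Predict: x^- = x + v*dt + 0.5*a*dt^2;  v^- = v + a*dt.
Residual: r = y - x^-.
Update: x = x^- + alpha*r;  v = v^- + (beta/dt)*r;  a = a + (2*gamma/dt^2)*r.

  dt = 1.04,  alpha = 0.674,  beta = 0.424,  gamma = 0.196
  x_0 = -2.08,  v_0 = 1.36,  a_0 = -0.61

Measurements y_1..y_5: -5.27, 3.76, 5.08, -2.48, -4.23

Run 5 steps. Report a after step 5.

a_post = -3.8524

step 1: x_pred=-0.9955  r=-4.2745  x^+=-3.8765  v^+=-1.0171  a^+=-2.1592
step 2: x_pred=-6.1020  r=9.8620  x^+=0.5450  v^+=0.7580  a^+=1.4150
step 3: x_pred=2.0986  r=2.9814  x^+=4.1081  v^+=3.4451  a^+=2.4956
step 4: x_pred=9.0406  r=-11.5206  x^+=1.2757  v^+=1.3437  a^+=-1.6798
step 5: x_pred=1.7647  r=-5.9947  x^+=-2.2757  v^+=-2.8473  a^+=-3.8524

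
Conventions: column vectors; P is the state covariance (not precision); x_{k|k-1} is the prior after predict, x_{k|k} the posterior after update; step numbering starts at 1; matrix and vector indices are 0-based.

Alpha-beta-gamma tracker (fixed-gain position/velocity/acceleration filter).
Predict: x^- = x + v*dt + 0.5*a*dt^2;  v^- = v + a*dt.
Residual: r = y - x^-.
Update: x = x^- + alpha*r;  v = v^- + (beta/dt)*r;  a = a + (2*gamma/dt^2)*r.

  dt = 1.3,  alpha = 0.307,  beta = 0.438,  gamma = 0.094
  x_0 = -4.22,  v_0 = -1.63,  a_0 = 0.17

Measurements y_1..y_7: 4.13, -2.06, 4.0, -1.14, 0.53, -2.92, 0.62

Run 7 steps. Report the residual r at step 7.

resid = 7.7658

step 1: x_pred=-6.1953  r=10.3254  x^+=-3.0255  v^+=2.0698  a^+=1.3186
step 2: x_pred=0.7796  r=-2.8396  x^+=-0.0922  v^+=2.8273  a^+=1.0027
step 3: x_pred=4.4307  r=-0.4307  x^+=4.2985  v^+=3.9858  a^+=0.9548
step 4: x_pred=10.2868  r=-11.4268  x^+=6.7788  v^+=1.3771  a^+=-0.3163
step 5: x_pred=8.3017  r=-7.7717  x^+=5.9158  v^+=-1.6526  a^+=-1.1809
step 6: x_pred=2.7696  r=-5.6896  x^+=1.0229  v^+=-5.1047  a^+=-1.8138
step 7: x_pred=-7.1458  r=7.7658  x^+=-4.7617  v^+=-4.8461  a^+=-0.9499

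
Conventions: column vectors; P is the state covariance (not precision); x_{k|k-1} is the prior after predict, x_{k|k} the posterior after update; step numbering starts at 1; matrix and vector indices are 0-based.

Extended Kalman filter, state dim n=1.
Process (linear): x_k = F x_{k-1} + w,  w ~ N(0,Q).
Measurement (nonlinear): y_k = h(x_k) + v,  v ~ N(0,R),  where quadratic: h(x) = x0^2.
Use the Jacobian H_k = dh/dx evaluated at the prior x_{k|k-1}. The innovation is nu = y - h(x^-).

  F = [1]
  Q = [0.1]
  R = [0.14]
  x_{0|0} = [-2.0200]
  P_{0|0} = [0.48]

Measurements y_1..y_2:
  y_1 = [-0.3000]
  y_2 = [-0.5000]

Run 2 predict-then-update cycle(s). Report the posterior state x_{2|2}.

x_post = [-0.4071]

step 1: x^-=[-2.0200]  P^-=[0.5800]  H_jac=[-4.0400]  S=[9.6065]  K=[-0.2439]  nu=[-4.3804]  x^+=[-0.9515]  P^+=[0.0085]
step 2: x^-=[-0.9515]  P^-=[0.1085]  H_jac=[-1.9031]  S=[0.5328]  K=[-0.3874]  nu=[-1.4054]  x^+=[-0.4071]  P^+=[0.0285]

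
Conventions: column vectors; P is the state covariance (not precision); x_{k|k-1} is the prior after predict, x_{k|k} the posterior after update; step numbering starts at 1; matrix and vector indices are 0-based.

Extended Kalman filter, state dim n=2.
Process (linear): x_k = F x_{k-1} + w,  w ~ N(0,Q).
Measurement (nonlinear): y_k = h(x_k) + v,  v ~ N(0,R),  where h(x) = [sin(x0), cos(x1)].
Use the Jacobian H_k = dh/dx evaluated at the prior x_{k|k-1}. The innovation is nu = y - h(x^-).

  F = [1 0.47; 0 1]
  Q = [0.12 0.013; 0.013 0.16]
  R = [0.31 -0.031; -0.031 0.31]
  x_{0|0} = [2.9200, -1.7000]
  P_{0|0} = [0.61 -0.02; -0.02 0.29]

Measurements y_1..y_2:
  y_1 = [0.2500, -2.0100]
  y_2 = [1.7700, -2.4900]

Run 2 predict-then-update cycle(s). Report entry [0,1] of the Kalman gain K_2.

K[0,1] = 0.1596

step 1: x^-=[2.1210, -1.7000]  P^-=[0.7753 0.1293; 0.1293 0.4500]  H_jac=[-0.5229 0.0000; 0.0000 0.9917]  S=[0.5219 -0.0980; -0.0980 0.7525]  K=[-0.7633 0.0709; -0.0186 0.5906]  nu=[-0.6024, -1.8812]  x^+=[2.4474, -2.7998]  P^+=[0.4568 0.0460; 0.0460 0.1852]
step 2: x^-=[1.1315, -2.7998]  P^-=[0.6609 0.1461; 0.1461 0.3452]  H_jac=[0.4253 0.0000; 0.0000 0.3352]  S=[0.4296 -0.0102; -0.0102 0.3488]  K=[0.6582 0.1596; 0.1526 0.3362]  nu=[0.8650, -1.5479]  x^+=[1.4538, -3.1882]  P^+=[0.4681 0.0867; 0.0867 0.2968]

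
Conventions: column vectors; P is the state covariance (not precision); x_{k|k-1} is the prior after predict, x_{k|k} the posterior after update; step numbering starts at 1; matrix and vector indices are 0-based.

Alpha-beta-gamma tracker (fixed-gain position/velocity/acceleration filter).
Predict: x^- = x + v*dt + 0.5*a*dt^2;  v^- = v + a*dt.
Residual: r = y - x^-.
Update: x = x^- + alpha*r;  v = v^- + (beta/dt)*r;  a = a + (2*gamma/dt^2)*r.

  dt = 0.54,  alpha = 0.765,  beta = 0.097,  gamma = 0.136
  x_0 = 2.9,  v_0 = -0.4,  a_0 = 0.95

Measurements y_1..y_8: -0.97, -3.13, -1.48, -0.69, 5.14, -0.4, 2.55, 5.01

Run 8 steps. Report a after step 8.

step 1: x_pred=2.8225  r=-3.7925  x^+=-0.0788  v^+=-0.5682  a^+=-2.5876
step 2: x_pred=-0.7629  r=-2.3671  x^+=-2.5737  v^+=-2.3908  a^+=-4.7956
step 3: x_pred=-4.5639  r=3.0839  x^+=-2.2047  v^+=-4.4264  a^+=-1.9190
step 4: x_pred=-4.8748  r=4.1848  x^+=-1.6734  v^+=-4.7109  a^+=1.9845
step 5: x_pred=-3.9280  r=9.0680  x^+=3.0090  v^+=-2.0104  a^+=10.4430
step 6: x_pred=3.4460  r=-3.8460  x^+=0.5038  v^+=2.9380  a^+=6.8555
step 7: x_pred=3.0898  r=-0.5398  x^+=2.6769  v^+=6.5430  a^+=6.3520
step 8: x_pred=7.1362  r=-2.1262  x^+=5.5097  v^+=9.5911  a^+=4.3687

a_post = 4.3687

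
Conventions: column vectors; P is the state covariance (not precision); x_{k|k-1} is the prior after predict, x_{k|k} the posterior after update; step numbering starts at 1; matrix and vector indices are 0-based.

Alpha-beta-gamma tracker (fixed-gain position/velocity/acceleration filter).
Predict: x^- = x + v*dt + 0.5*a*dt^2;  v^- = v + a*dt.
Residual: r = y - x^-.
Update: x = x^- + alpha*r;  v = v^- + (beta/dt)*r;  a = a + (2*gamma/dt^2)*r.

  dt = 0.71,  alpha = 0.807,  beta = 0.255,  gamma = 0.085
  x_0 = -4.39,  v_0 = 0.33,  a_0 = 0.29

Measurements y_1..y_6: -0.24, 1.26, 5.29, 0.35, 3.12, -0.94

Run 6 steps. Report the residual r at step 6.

step 1: x_pred=-4.0826  r=3.8426  x^+=-0.9816  v^+=1.9160  a^+=1.5859
step 2: x_pred=0.7784  r=0.4816  x^+=1.1671  v^+=3.2149  a^+=1.7483
step 3: x_pred=3.8903  r=1.3997  x^+=5.0199  v^+=4.9589  a^+=2.2203
step 4: x_pred=9.1003  r=-8.7503  x^+=2.0388  v^+=3.3926  a^+=-0.7306
step 5: x_pred=4.2634  r=-1.1434  x^+=3.3407  v^+=2.4632  a^+=-1.1162
step 6: x_pred=4.8082  r=-5.7482  x^+=0.1694  v^+=-0.3938  a^+=-3.0547

resid = -5.7482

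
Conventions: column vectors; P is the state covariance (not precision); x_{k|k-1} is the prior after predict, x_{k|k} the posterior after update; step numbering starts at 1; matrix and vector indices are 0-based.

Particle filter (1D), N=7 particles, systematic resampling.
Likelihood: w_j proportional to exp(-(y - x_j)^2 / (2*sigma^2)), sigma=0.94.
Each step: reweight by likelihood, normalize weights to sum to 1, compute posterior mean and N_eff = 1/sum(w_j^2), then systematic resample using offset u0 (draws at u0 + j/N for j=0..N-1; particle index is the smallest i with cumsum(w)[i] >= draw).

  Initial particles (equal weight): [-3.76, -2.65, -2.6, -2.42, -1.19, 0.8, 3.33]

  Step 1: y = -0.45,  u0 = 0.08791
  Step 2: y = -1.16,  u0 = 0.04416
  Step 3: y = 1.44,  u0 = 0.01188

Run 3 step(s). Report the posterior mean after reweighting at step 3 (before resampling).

step 1: w=[0.0015, 0.0462, 0.0523, 0.0796, 0.5247, 0.2955, 0.0002]  mean=-0.8439  Neff=2.6748  idx=[2, 4, 4, 4, 4, 5, 5]
step 2: w=[0.0682, 0.2204, 0.2204, 0.2204, 0.2204, 0.0251, 0.0251]  mean=-1.1864  Neff=4.9943  idx=[0, 1, 2, 2, 3, 4, 4]
step 3: w=[0.0008, 0.1665, 0.1665, 0.1665, 0.1665, 0.1665, 0.1665]  mean=-1.1911  Neff=6.0097  idx=[1, 1, 2, 3, 4, 5, 6]

post_mean = -1.1911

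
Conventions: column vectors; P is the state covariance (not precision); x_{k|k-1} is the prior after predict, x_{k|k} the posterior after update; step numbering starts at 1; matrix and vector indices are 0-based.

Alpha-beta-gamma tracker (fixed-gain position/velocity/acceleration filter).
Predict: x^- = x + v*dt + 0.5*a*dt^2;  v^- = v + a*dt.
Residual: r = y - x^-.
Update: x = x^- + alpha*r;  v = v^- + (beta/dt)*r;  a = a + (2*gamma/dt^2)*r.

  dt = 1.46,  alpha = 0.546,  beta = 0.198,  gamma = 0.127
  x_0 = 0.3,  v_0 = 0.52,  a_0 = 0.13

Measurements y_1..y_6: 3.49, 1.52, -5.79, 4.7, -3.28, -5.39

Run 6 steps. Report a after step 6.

a_post = -0.7271

step 1: x_pred=1.1978  r=2.2922  x^+=2.4493  v^+=1.0207  a^+=0.4031
step 2: x_pred=4.3692  r=-2.8492  x^+=2.8135  v^+=1.2229  a^+=0.0636
step 3: x_pred=4.6667  r=-10.4567  x^+=-1.0426  v^+=-0.1023  a^+=-1.1824
step 4: x_pred=-2.4522  r=7.1522  x^+=1.4529  v^+=-0.8586  a^+=-0.3301
step 5: x_pred=-0.1526  r=-3.1274  x^+=-1.8601  v^+=-1.7648  a^+=-0.7028
step 6: x_pred=-5.1857  r=-0.2043  x^+=-5.2973  v^+=-2.8185  a^+=-0.7271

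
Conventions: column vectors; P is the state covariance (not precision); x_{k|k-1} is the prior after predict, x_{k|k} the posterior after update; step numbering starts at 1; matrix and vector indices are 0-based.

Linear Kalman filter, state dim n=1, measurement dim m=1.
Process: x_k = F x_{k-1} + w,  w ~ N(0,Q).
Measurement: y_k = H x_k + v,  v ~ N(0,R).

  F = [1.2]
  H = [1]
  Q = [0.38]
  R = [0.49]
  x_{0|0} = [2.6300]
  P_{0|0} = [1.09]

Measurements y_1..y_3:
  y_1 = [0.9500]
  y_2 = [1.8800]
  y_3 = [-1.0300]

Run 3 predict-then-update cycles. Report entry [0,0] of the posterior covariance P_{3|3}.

step 1: x^-=[3.1560]  P^-=[1.9496]  S=[2.4396]  K=[0.7991]  nu=[-2.2060]  x^+=[1.3931]  P^+=[0.3916]
step 2: x^-=[1.6717]  P^-=[0.9439]  S=[1.4339]  K=[0.6583]  nu=[0.2083]  x^+=[1.8088]  P^+=[0.3226]
step 3: x^-=[2.1706]  P^-=[0.8445]  S=[1.3345]  K=[0.6328]  nu=[-3.2006]  x^+=[0.1452]  P^+=[0.3101]

P_post[0,0] = 0.3101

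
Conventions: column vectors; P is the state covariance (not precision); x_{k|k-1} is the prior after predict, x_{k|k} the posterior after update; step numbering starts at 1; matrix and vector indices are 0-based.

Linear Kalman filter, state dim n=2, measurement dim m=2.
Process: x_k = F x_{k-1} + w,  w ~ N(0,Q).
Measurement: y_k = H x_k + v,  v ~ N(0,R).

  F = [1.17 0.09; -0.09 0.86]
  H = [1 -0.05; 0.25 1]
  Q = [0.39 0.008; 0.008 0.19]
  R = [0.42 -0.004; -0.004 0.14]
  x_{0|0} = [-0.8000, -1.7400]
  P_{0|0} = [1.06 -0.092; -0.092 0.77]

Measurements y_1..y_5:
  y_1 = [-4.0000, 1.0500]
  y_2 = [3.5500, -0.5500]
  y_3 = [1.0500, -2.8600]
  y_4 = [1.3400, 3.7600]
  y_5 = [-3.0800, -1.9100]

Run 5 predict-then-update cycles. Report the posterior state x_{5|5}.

x_post = [-1.5447, -0.4973]

step 1: x^-=[-1.0926, -1.4244]  P^-=[1.8279 -0.1358; -0.1358 0.7823]  S=[2.2634 0.2797; 0.2797 0.9686]  K=[0.7981 0.1011; -0.1792 0.8243]  nu=[-2.9786, 2.7475]  x^+=[-3.1921, 1.3741]  P^+=[0.3312 -0.0718; -0.0718 0.1341]
step 2: x^-=[-3.6111, 1.4691]  P^-=[0.8293 -0.0882; -0.0882 0.3030]  S=[1.2589 0.1011; 0.1011 0.4507]  K=[0.6528 0.1179; -0.1346 0.6535]  nu=[7.2346, -1.1163]  x^+=[0.9800, -0.2339]  P^+=[0.2710 -0.0539; -0.0539 0.1055]
step 3: x^-=[1.1256, -0.2894]  P^-=[0.7505 -0.0661; -0.0661 0.2786]  S=[1.1778 0.1044; 0.1044 0.4324]  K=[0.6286 0.1292; -0.1243 0.6360]  nu=[-0.0901, -2.8520]  x^+=[0.7004, -2.0921]  P^+=[0.2610 -0.0497; -0.0497 0.1020]
step 4: x^-=[0.6312, -1.8622]  P^-=[0.7376 -0.0612; -0.0612 0.2752]  S=[1.1644 0.1062; 0.1062 0.4307]  K=[0.6240 0.1322; -0.1222 0.6336]  nu=[0.6157, 5.4644]  x^+=[1.7378, 1.5247]  P^+=[0.2591 -0.0488; -0.0488 0.1014]
step 5: x^-=[2.1704, 1.1548]  P^-=[0.7353 -0.0601; -0.0601 0.2746]  S=[1.1620 0.1067; 0.1067 0.4305]  K=[0.6232 0.1329; -0.1217 0.6332]  nu=[-5.1927, -3.6074]  x^+=[-1.5447, -0.4973]  P^+=[0.2588 -0.0486; -0.0486 0.1013]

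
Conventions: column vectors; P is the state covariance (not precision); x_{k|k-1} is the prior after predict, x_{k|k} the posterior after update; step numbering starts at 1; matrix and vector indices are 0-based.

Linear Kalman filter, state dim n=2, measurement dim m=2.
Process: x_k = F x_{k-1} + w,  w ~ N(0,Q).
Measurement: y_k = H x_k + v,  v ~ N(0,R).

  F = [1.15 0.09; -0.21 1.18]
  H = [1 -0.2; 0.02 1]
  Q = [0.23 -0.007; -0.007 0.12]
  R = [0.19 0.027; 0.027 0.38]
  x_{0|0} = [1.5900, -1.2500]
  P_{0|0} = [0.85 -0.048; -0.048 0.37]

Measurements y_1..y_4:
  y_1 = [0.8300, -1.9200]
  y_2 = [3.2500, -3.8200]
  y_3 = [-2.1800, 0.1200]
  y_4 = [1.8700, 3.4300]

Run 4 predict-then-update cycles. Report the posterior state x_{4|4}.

step 1: x^-=[1.7160, -1.8089]  P^-=[1.3472 -0.2372; -0.2372 0.6965]  S=[1.6599 -0.3216; -0.3216 1.0675]  K=[0.8517 0.0596; -0.1076 0.6156]  nu=[-1.2478, -0.1454]  x^+=[0.6446, -1.7642]  P^+=[0.1719 0.0422; 0.0422 0.2302]
step 2: x^-=[0.5825, -2.2171]  P^-=[0.4679 0.0324; 0.0324 0.4271]  S=[0.6620 -0.0168; -0.0168 0.8086]  K=[0.6987 0.0662; -0.0667 0.5277]  nu=[2.2241, -1.6145]  x^+=[2.0296, -3.2174]  P^+=[0.1428 0.0412; 0.0412 0.1979]
step 3: x^-=[2.0444, -4.2227]  P^-=[0.4289 0.0346; 0.0346 0.3814]  S=[0.6203 -0.0062; -0.0062 0.7630]  K=[0.6809 0.0622; -0.0622 0.5003]  nu=[-5.0690, 4.3018]  x^+=[-1.1396, -1.7553]  P^+=[0.1389 0.0392; 0.0392 0.1877]
step 4: x^-=[-1.4685, -1.8320]  P^-=[0.4233 0.0319; 0.0319 0.3680]  S=[0.6153 -0.0064; -0.0064 0.7494]  K=[0.6783 0.0596; -0.0627 0.4913]  nu=[2.9722, 5.2913]  x^+=[0.8628, 0.5815]  P^+=[0.1381 0.0382; 0.0382 0.1842]

x_post = [0.8628, 0.5815]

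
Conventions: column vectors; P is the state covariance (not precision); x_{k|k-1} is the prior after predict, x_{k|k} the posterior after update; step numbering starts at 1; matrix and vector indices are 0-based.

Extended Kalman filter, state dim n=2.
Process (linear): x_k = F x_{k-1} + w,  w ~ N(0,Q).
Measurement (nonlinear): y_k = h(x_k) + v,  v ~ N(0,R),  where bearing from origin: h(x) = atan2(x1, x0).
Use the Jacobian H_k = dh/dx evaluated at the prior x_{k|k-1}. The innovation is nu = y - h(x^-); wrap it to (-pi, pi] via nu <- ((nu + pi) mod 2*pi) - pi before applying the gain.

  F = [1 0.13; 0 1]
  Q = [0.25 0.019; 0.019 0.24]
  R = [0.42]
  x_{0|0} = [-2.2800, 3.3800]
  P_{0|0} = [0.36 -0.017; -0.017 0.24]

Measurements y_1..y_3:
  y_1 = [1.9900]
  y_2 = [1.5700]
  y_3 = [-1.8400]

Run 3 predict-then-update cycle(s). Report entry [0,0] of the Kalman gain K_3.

step 1: x^-=[-1.8406, 3.3800]  P^-=[0.6096 0.0332; 0.0332 0.4800]  H_jac=[-0.2282 -0.1243]  S=[0.4610]  K=[-0.3107; -0.1458]  nu=[-0.0795]  x^+=[-1.8159, 3.3916]  P^+=[0.5651 0.0123; 0.0123 0.4702]
step 2: x^-=[-1.3750, 3.3916]  P^-=[0.8263 0.0924; 0.0924 0.7102]  H_jac=[-0.2532 -0.1027]  S=[0.4853]  K=[-0.4507; -0.1985]  nu=[-0.3860]  x^+=[-1.2010, 3.4682]  P^+=[0.7277 0.0490; 0.0490 0.6911]
step 3: x^-=[-0.7502, 3.4682]  P^-=[1.0021 0.1579; 0.1579 0.9311]  H_jac=[-0.2754 -0.0596]  S=[0.5045]  K=[-0.5658; -0.1961]  nu=[2.6594]  x^+=[-2.2548, 2.9466]  P^+=[0.8406 0.1019; 0.1019 0.9117]

K[0,0] = -0.5658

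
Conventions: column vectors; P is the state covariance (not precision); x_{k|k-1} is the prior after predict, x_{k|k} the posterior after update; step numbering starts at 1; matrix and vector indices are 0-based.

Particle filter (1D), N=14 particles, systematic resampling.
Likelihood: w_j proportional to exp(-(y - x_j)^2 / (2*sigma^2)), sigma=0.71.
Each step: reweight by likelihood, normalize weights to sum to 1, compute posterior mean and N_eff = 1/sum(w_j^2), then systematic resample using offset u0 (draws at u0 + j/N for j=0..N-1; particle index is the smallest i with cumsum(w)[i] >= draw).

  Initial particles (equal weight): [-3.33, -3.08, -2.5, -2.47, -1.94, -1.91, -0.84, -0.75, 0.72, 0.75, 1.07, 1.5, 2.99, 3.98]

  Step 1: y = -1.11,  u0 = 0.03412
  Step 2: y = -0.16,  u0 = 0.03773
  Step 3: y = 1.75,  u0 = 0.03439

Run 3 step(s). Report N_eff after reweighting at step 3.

N_eff = 12.4073

step 1: w=[0.0023, 0.0065, 0.0452, 0.0490, 0.1549, 0.1626, 0.2855, 0.2698, 0.0111, 0.0099, 0.0028, 0.0004, 0.0000, 0.0000]  mean=-1.2963  Neff=4.7737  idx=[2, 4, 4, 4, 5, 5, 6, 6, 6, 6, 7, 7, 7, 7]
step 2: w=[0.0008, 0.0077, 0.0077, 0.0077, 0.0086, 0.0086, 0.1131, 0.1131, 0.1131, 0.1131, 0.1266, 0.1266, 0.1266, 0.1266]  mean=-0.8395  Neff=8.6482  idx=[5, 6, 7, 7, 8, 9, 9, 10, 10, 11, 12, 12, 13, 13]
step 3: w=[0.0001, 0.0587, 0.0587, 0.0587, 0.0587, 0.0587, 0.0587, 0.0925, 0.0925, 0.0925, 0.0925, 0.0925, 0.0925, 0.0925]  mean=-0.7818  Neff=12.4073  idx=[1, 2, 4, 5, 6, 7, 8, 8, 9, 10, 11, 12, 12, 13]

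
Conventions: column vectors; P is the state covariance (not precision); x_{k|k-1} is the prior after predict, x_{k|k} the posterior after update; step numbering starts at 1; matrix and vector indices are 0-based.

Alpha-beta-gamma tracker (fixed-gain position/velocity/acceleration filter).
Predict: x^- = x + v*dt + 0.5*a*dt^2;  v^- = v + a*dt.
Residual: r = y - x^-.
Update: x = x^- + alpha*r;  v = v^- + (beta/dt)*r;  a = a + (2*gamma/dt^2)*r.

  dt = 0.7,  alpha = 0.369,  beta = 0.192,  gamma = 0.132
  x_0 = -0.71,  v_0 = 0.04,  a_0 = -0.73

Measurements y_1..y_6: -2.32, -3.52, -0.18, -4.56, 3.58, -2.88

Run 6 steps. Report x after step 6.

step 1: x_pred=-0.8608  r=-1.4591  x^+=-1.3993  v^+=-0.8712  a^+=-1.5162
step 2: x_pred=-2.3806  r=-1.1394  x^+=-2.8010  v^+=-2.2451  a^+=-2.1300
step 3: x_pred=-4.8944  r=4.7144  x^+=-3.1548  v^+=-2.4430  a^+=0.4100
step 4: x_pred=-4.7644  r=0.2044  x^+=-4.6890  v^+=-2.0999  a^+=0.5201
step 5: x_pred=-6.0315  r=9.6115  x^+=-2.4849  v^+=0.9005  a^+=5.6986
step 6: x_pred=-0.4584  r=-2.4216  x^+=-1.3520  v^+=4.2253  a^+=4.3939

x_post = -1.3520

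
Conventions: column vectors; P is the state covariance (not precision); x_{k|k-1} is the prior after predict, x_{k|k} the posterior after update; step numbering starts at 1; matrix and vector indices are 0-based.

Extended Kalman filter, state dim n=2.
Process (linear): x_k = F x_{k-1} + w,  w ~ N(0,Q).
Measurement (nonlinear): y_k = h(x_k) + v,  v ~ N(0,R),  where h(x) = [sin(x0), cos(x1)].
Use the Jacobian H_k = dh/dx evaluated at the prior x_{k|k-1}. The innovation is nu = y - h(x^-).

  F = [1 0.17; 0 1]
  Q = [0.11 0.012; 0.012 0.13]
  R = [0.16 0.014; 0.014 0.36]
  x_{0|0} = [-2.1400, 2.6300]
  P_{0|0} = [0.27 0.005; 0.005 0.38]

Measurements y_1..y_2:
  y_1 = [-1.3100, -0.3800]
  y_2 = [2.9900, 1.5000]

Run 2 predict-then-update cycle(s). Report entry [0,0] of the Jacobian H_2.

H_jac[0,0] = 0.3291

step 1: x^-=[-1.6929, 2.6300]  P^-=[0.3927 0.0816; 0.0816 0.5100]  H_jac=[-0.1218 0.0000; 0.0000 -0.4896]  S=[0.1658 0.0189; 0.0189 0.4822]  K=[-0.2803 -0.0719; -0.0010 -0.5177]  nu=[-0.3174, 0.4920]  x^+=[-1.6393, 2.3756]  P^+=[0.3764 0.0609; 0.0609 0.3807]
step 2: x^-=[-1.2354, 2.3756]  P^-=[0.5181 0.1376; 0.1376 0.5107]  H_jac=[0.3291 0.0000; 0.0000 -0.6932]  S=[0.2161 -0.0174; -0.0174 0.6054]  K=[0.7781 -0.1352; 0.1628 -0.5801]  nu=[3.9343, 2.2207]  x^+=[1.5256, 1.7281]  P^+=[0.3725 0.0545; 0.0545 0.2980]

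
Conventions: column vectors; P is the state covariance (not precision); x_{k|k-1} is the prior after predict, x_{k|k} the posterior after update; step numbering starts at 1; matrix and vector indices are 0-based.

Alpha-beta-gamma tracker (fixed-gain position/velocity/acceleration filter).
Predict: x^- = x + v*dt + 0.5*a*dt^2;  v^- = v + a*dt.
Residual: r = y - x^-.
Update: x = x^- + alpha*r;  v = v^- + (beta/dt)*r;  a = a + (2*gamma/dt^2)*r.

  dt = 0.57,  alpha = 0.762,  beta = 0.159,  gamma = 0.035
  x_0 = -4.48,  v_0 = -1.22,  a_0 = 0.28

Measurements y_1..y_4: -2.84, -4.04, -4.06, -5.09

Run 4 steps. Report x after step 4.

step 1: x_pred=-5.1299  r=2.2899  x^+=-3.3850  v^+=-0.4216  a^+=0.7734
step 2: x_pred=-3.4997  r=-0.5403  x^+=-3.9114  v^+=-0.1315  a^+=0.6570
step 3: x_pred=-3.8797  r=-0.1803  x^+=-4.0171  v^+=0.1926  a^+=0.6181
step 4: x_pred=-3.8069  r=-1.2831  x^+=-4.7846  v^+=0.1870  a^+=0.3416

x_post = -4.7846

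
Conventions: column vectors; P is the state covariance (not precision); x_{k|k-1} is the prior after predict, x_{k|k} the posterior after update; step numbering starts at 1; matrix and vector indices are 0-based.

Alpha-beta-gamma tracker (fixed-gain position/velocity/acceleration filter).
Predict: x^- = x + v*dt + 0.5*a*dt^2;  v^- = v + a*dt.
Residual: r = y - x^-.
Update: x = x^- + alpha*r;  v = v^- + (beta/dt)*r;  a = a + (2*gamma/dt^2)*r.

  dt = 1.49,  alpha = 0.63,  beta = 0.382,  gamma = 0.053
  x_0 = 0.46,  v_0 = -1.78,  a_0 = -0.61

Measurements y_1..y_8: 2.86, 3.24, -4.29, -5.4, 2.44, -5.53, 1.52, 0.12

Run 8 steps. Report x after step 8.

x_post = 0.5526

step 1: x_pred=-2.8693  r=5.7293  x^+=0.7401  v^+=-1.2200  a^+=-0.3364
step 2: x_pred=-1.4512  r=4.6912  x^+=1.5043  v^+=-0.5186  a^+=-0.1125
step 3: x_pred=0.6066  r=-4.8966  x^+=-2.4782  v^+=-1.9416  a^+=-0.3463
step 4: x_pred=-5.7556  r=0.3556  x^+=-5.5316  v^+=-2.3664  a^+=-0.3293
step 5: x_pred=-9.4230  r=11.8630  x^+=-1.9493  v^+=0.1844  a^+=0.2371
step 6: x_pred=-1.4113  r=-4.1187  x^+=-4.0061  v^+=-0.5182  a^+=0.0405
step 7: x_pred=-4.7333  r=6.2533  x^+=-0.7937  v^+=1.1453  a^+=0.3390
step 8: x_pred=1.2891  r=-1.1691  x^+=0.5526  v^+=1.3507  a^+=0.2832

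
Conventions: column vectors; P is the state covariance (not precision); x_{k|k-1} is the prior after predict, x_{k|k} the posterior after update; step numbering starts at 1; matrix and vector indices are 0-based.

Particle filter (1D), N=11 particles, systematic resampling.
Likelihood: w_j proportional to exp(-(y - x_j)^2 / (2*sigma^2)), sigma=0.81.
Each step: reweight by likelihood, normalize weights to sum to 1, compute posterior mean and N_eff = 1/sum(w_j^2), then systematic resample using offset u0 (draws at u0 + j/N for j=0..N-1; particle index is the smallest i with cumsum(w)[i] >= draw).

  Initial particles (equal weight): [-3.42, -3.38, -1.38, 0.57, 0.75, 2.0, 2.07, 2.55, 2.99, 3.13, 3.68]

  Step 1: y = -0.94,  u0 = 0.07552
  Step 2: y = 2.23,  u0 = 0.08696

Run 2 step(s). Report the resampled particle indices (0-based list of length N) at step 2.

resampled_idx = [8, 8, 8, 9, 9, 9, 10, 10, 10, 10, 10]

step 1: w=[0.0078, 0.0091, 0.7346, 0.1498, 0.0966, 0.0012, 0.0009, 0.0001, 0.0000, 0.0000, 0.0000]  mean=-0.9092  Neff=1.7498  idx=[2, 2, 2, 2, 2, 2, 2, 2, 3, 3, 4]
step 2: w=[0.0001, 0.0001, 0.0001, 0.0001, 0.0001, 0.0001, 0.0001, 0.0001, 0.2824, 0.2824, 0.4344]  mean=0.6464  Neff=2.8724  idx=[8, 8, 8, 9, 9, 9, 10, 10, 10, 10, 10]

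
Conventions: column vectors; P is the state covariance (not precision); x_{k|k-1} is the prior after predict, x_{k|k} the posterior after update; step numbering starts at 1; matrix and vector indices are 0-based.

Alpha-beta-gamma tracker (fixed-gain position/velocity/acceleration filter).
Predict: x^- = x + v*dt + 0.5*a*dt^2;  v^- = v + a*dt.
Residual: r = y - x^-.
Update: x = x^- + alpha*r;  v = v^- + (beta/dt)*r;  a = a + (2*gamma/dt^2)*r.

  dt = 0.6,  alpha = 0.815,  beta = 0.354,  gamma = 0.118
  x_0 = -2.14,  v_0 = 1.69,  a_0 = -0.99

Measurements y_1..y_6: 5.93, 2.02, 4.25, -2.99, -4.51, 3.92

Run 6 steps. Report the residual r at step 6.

step 1: x_pred=-1.3042  r=7.2342  x^+=4.5917  v^+=5.3642  a^+=3.7524
step 2: x_pred=8.4856  r=-6.4656  x^+=3.2161  v^+=3.8009  a^+=-0.4862
step 3: x_pred=5.4092  r=-1.1592  x^+=4.4644  v^+=2.8253  a^+=-1.2461
step 4: x_pred=5.9353  r=-8.9253  x^+=-1.3388  v^+=-3.1883  a^+=-7.0971
step 5: x_pred=-4.5293  r=0.0193  x^+=-4.5136  v^+=-7.4352  a^+=-7.0845
step 6: x_pred=-10.2499  r=14.1699  x^+=1.2986  v^+=-3.3256  a^+=2.2047

resid = 14.1699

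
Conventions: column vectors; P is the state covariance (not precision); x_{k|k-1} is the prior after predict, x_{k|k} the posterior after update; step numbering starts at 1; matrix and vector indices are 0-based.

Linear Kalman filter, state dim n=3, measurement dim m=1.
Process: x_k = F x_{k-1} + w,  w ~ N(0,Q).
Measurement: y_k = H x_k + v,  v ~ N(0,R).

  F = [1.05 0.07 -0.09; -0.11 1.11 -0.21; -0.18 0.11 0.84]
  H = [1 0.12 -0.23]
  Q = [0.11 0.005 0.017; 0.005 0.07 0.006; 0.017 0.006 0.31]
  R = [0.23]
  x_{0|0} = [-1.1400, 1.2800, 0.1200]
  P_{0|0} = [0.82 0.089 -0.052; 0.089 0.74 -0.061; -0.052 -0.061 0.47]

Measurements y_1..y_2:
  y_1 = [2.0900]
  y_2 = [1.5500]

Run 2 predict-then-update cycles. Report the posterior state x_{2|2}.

step 1: x^-=[-1.1182, 1.5210, 0.4468]  P^-=[1.0452 0.0977 -0.2083; 0.0977 1.0167 -0.0418; -0.2083 -0.0418 0.6781]  S=[1.4473]  K=[0.7634; 0.1584; -0.2552]  nu=[3.1284]  x^+=[1.2700, 2.0166, -0.3515]  P^+=[0.2018 -0.0774 0.0736; -0.0774 0.9804 0.0167; 0.0736 0.0167 0.5838]
step 2: x^-=[1.5063, 2.1726, -0.3021]  P^-=[0.3165 -0.0381 0.0012; -0.0381 1.3206 0.0543; 0.0012 0.0543 0.7243]  S=[0.5911]  K=[0.5272; 0.1825; -0.2687]  nu=[-0.2865]  x^+=[1.3553, 2.1203, -0.2251]  P^+=[0.1522 -0.0950 0.0850; -0.0950 1.3009 0.0833; 0.0850 0.0833 0.6816]

x_post = [1.3553, 2.1203, -0.2251]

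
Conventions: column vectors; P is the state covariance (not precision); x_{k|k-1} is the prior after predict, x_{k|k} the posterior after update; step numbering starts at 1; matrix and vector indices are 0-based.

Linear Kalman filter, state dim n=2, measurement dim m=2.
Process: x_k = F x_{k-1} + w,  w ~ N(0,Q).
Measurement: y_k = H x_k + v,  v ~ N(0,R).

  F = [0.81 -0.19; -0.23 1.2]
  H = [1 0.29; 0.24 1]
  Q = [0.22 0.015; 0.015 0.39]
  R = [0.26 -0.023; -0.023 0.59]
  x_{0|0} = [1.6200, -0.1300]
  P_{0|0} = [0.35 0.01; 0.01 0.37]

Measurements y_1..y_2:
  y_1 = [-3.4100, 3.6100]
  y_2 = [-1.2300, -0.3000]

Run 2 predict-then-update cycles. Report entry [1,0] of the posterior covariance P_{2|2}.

P_post[1,0] = -0.1390

step 1: x^-=[1.3369, -0.5286]  P^-=[0.4599 -0.1244; -0.1244 0.9358]  S=[0.7265 0.2257; 0.2257 1.4926]  K=[0.6153 -0.1024; 0.0144 0.6048]  nu=[-4.5936, 3.8177]  x^+=[-1.8804, 1.7141]  P^+=[0.1977 -0.1220; -0.1220 0.3858]
step 2: x^-=[-1.8488, 2.4894]  P^-=[0.4012 -0.2337; -0.2337 1.0233]  S=[0.6117 0.1200; 0.1200 1.5243]  K=[0.5716 -0.1352; -0.0218 0.6363]  nu=[-0.1031, -2.3457]  x^+=[-1.5906, 0.9991]  P^+=[0.1920 -0.1390; -0.1390 0.4093]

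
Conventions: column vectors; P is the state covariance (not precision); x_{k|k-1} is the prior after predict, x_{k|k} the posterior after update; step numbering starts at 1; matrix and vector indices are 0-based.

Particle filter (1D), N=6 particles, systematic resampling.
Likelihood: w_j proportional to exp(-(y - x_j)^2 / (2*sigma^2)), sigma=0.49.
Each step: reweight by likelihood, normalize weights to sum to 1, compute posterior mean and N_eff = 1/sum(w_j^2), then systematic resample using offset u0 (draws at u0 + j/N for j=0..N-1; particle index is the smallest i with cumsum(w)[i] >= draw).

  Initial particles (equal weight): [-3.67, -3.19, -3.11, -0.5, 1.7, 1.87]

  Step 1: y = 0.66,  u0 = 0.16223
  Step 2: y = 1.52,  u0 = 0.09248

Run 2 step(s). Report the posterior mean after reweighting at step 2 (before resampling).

post_mean = 1.7604

step 1: w=[0.0000, 0.0000, 0.0000, 0.2846, 0.4931, 0.2223]  mean=1.1118  Neff=2.6769  idx=[3, 4, 4, 4, 5, 5]
step 2: w=[0.0000, 0.2147, 0.2147, 0.2147, 0.1780, 0.1780]  mean=1.7604  Neff=4.9603  idx=[1, 2, 2, 3, 4, 5]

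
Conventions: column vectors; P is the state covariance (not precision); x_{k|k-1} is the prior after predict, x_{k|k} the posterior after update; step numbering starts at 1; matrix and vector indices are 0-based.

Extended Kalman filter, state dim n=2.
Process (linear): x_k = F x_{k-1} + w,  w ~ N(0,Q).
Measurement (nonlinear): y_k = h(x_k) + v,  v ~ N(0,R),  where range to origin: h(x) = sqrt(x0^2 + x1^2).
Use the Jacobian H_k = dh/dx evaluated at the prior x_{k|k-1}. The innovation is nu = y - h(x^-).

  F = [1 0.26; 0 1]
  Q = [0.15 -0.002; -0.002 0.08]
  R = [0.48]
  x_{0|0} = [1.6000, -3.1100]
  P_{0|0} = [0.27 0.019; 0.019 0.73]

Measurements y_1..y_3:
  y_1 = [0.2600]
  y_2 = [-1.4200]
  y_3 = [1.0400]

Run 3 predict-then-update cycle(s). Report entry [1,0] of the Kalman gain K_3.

K[1,0] = -0.3083

step 1: x^-=[0.7914, -3.1100]  P^-=[0.4792 0.2068; 0.2068 0.8100]  H_jac=[0.2466 -0.9691]  S=[1.1710]  K=[-0.0702; -0.6268]  nu=[-2.9491]  x^+=[0.9985, -1.2615]  P^+=[0.4735 0.1553; 0.1553 0.3500]
step 2: x^-=[0.6705, -1.2615]  P^-=[0.7278 0.2442; 0.2442 0.4300]  H_jac=[0.4693 -0.8830]  S=[0.7731]  K=[0.1629; -0.3428]  nu=[-2.8487]  x^+=[0.2066, -0.2850]  P^+=[0.7073 0.2874; 0.2874 0.3391]
step 3: x^-=[0.1325, -0.2850]  P^-=[1.0297 0.3736; 0.3736 0.4191]  H_jac=[0.4215 -0.9068]  S=[0.7220]  K=[0.1319; -0.3083]  nu=[0.7257]  x^+=[0.2282, -0.5088]  P^+=[1.0172 0.4029; 0.4029 0.3505]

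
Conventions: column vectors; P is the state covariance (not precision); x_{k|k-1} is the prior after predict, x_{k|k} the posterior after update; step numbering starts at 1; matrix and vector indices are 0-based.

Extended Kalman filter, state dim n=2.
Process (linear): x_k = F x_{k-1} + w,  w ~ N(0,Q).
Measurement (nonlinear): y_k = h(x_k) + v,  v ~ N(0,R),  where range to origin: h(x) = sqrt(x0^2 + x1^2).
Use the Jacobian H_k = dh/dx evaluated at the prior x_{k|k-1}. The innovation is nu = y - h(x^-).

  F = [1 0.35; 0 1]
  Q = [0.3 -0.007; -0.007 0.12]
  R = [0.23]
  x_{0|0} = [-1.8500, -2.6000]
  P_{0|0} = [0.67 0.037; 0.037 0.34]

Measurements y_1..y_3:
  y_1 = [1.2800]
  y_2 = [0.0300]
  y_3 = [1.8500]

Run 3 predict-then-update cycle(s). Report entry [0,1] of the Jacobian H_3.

step 1: x^-=[-2.7600, -2.6000]  P^-=[1.0375 0.1490; 0.1490 0.4600]  H_jac=[-0.7279 -0.6857]  S=[1.1447]  K=[-0.7490; -0.3703]  nu=[-2.5118]  x^+=[-0.8787, -1.6699]  P^+=[0.3954 -0.1685; -0.1685 0.3030]
step 2: x^-=[-1.4632, -1.6699]  P^-=[0.6146 -0.0694; -0.0694 0.4230]  H_jac=[-0.6590 -0.7521]  S=[0.6674]  K=[-0.5286; -0.4082]  nu=[-2.1903]  x^+=[-0.3054, -0.7758]  P^+=[0.4281 -0.2134; -0.2134 0.3118]
step 3: x^-=[-0.5769, -0.7758]  P^-=[0.6169 -0.1113; -0.1113 0.4318]  H_jac=[-0.5967 -0.8024]  S=[0.6211]  K=[-0.4488; -0.4510]  nu=[0.8832]  x^+=[-0.9733, -1.1741]  P^+=[0.4917 -0.2370; -0.2370 0.3055]

H_jac[0,1] = -0.8024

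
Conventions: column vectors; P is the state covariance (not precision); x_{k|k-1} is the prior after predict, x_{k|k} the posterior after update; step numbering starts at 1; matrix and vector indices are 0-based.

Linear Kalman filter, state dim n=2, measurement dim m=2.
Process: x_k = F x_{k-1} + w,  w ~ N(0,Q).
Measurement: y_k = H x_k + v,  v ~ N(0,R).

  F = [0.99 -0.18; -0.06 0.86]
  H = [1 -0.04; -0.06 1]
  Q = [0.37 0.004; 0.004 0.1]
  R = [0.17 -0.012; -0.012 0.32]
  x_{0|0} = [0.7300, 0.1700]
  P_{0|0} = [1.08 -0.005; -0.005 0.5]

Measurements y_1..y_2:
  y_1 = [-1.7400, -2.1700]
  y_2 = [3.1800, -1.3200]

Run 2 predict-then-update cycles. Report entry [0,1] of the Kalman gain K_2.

K[0,1] = 0.0002

step 1: x^-=[0.6921, 0.1024]  P^-=[1.4465 -0.1419; -0.1419 0.4742]  S=[1.6286 -0.2600; -0.2600 0.8164]  K=[0.8923 0.0041; -0.0046 0.5898]  nu=[-2.4280, -2.2309]  x^+=[-1.4835, -1.2021]  P^+=[0.1516 -0.0003; -0.0003 0.1888]
step 2: x^-=[-1.2523, -0.9448]  P^-=[0.5248 -0.0345; -0.0345 0.2402]  S=[0.6980 -0.0877; -0.0877 0.5662]  K=[0.7539 0.0002; -0.0096 0.4264]  nu=[4.3945, -0.4503]  x^+=[2.0608, -1.1791]  P^+=[0.1281 -0.0013; -0.0013 0.1365]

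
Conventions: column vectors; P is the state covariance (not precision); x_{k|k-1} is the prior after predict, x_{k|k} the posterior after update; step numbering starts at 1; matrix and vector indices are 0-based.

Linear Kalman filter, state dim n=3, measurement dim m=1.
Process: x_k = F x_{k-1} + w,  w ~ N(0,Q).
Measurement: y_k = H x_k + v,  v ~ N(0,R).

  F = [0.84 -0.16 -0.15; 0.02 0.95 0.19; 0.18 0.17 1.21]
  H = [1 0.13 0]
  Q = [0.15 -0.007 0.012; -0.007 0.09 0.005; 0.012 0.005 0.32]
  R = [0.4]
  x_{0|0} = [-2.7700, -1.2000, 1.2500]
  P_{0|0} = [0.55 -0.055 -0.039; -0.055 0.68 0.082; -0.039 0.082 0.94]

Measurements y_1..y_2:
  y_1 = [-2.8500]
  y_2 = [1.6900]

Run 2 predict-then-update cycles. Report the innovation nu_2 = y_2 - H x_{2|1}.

innov = [3.9236]

step 1: x^-=[-2.3223, -0.9579, 0.8099]  P^-=[0.6052 -0.1919 -0.1568; -0.1919 0.7651 0.4179; -0.1568 0.4179 1.7471]  S=[0.9682]  K=[0.5993; -0.0955; -0.1058]  nu=[-0.4032]  x^+=[-2.5639, -0.9194, 0.8526]  P^+=[0.2575 -0.1365 -0.0954; -0.1365 0.7562 0.4082; -0.0954 0.4082 1.7363]
step 2: x^-=[-2.1345, -0.7627, 0.4138]  P^-=[0.4704 -0.3611 -0.4841; -0.3611 0.9767 0.9802; -0.4841 0.9802 3.0103]  S=[0.7930]  K=[0.5340; -0.2952; -0.4498]  nu=[3.9236]  x^+=[-0.0393, -1.9211, -1.3511]  P^+=[0.2443 -0.2361 -0.2937; -0.2361 0.9076 0.8749; -0.2937 0.8749 2.8498]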